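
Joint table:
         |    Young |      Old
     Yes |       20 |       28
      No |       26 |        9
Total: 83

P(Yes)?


P(Yes) = (20+28)/83 = 48/83

P(Yes) = 48/83 ≈ 57.83%


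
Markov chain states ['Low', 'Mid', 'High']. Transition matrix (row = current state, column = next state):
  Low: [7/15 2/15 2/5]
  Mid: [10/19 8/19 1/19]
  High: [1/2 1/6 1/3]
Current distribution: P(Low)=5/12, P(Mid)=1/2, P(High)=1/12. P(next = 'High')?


P(next=High) = Σᵢ P(now=i)×P(i→High)
= 5/12×2/5 + 1/2×1/19 + 1/12×1/3
= 1/6 + 1/38 + 1/36 = 151/684

P = 151/684 ≈ 0.2208


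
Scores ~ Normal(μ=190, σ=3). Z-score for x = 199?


z = (x - μ)/σ = (199 - 190)/3 = 3.0

z = 3.0


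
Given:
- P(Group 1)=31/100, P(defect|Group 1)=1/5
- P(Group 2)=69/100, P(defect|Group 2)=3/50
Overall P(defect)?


P(B) = Σ P(B|Aᵢ)×P(Aᵢ)
  1/5×31/100 = 31/500
  3/50×69/100 = 207/5000
Sum = 517/5000

P(defect) = 517/5000 ≈ 10.34%


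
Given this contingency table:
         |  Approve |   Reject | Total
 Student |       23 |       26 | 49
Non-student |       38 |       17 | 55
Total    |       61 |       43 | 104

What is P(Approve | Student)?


P(Approve | Student) = 23/(23+26) = 23/49

P(Approve|Student) = 23/49 ≈ 46.94%


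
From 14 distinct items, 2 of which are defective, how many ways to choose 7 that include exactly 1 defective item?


Choose 1 of the 2 defective items and 6 of the other 12 items:
C(2,1)×C(12,6) = 2×924 = 1848

1848


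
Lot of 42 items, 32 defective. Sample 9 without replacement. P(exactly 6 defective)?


Hypergeometric: C(32,6)×C(10,3)/C(42,9)
= 906192×120/445891810 = 1553472/6369883

P(X=6) = 1553472/6369883 ≈ 24.39%


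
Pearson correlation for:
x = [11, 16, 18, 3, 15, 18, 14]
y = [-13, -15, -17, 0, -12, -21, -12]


n=7, Σx=95, Σy=-90, Σxy=-1415, Σx²=1455, Σy²=1412
r = (7×(-1415) - 95×(-90))/√((7×1455 - 95²)(7×1412 - (-90)²))
= -1355/√(1160×1784) = -1355/√2069440 ≈ -1355/1438.5548 ≈ -0.9419

r ≈ -0.9419


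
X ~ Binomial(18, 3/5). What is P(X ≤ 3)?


P(X ≤ 3) = Σ P(X=i) for i=0..3
P(X=0) = 262144/3814697265625
P(X=1) = 7077888/3814697265625
P(X=2) = 90243072/3814697265625
P(X=3) = 721944576/3814697265625
Sum = 163905536/762939453125

P(X ≤ 3) = 163905536/762939453125 ≈ 0.02%


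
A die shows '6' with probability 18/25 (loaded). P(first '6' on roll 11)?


Geometric: P(X=11) = (1-p)^(k-1)×p = (7/25)^10×18/25 = 5084554482/2384185791015625

P(X=11) = 5084554482/2384185791015625 ≈ 0.00%


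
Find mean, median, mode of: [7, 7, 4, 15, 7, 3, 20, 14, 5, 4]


Sorted: [3, 4, 4, 5, 7, 7, 7, 14, 15, 20]
Mean = 86/10 = 43/5
Median = 7
Freq: {7: 3, 4: 2, 15: 1, 3: 1, 20: 1, 14: 1, 5: 1}
Mode: [7]

Mean=43/5, Median=7, Mode=7


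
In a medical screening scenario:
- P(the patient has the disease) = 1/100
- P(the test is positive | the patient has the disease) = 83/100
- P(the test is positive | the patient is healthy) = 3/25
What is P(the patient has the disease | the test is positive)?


Using Bayes' theorem:
P(A|B) = P(B|A)·P(A) / P(B)

P(the test is positive) = 83/100 × 1/100 + 3/25 × 99/100
= 83/10000 + 297/2500 = 1271/10000

P(the patient has the disease|the test is positive) = (83/10000) / (1271/10000) = 83/1271

P(the patient has the disease|the test is positive) = 83/1271 ≈ 6.53%


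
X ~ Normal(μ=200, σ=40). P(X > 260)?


z = (260-200)/40 = 1.5
P(X > 260) = 1 - P(Z ≤ 1.5) = 1 - 0.9332 = 0.0668

P(X > 260) ≈ 0.0668


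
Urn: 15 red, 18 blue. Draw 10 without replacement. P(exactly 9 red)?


Hypergeometric: C(15,9)×C(18,1)/C(33,10)
= 5005×18/92561040 = 7/7192

P(X=9) = 7/7192 ≈ 0.10%


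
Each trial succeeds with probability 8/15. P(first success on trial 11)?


Geometric: P(X=11) = (1-p)^(k-1)×p = (7/15)^10×8/15 = 2259801992/8649755859375

P(X=11) = 2259801992/8649755859375 ≈ 0.03%


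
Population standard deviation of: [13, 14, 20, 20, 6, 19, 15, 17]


Mean = 124/8 = 31/2
  (13-31/2)²=25/4
  (14-31/2)²=9/4
  (20-31/2)²=81/4
  (20-31/2)²=81/4
  (6-31/2)²=361/4
  (19-31/2)²=49/4
  (15-31/2)²=1/4
  (17-31/2)²=9/4
Σ(x-μ)² = 154
σ² = 154/8 = 77/4

σ = √(77/4) ≈ 4.3875


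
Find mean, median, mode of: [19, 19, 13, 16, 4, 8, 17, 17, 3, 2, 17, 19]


Sorted: [2, 3, 4, 8, 13, 16, 17, 17, 17, 19, 19, 19]
Mean = 154/12 = 77/6
Median = 33/2
Freq: {19: 3, 13: 1, 16: 1, 4: 1, 8: 1, 17: 3, 3: 1, 2: 1}
Mode: [17, 19]

Mean=77/6, Median=33/2, Mode=[17, 19]


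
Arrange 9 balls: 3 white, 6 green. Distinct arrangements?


9!/(3!×6!) = 84

84


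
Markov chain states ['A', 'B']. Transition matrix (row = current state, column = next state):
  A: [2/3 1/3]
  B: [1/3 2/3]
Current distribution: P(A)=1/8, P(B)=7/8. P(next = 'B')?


P(next=B) = Σᵢ P(now=i)×P(i→B)
= 1/8×1/3 + 7/8×2/3
= 1/24 + 7/12 = 5/8

P = 5/8 ≈ 0.6250


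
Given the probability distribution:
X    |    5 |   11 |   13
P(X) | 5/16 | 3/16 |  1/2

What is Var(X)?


E[X] = 81/8
E[X²] = 115
Var(X) = E[X²] - (E[X])² = 115 - 6561/64 = 799/64

Var(X) = 799/64 ≈ 12.4844


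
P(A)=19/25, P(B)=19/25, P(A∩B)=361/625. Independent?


P(A)×P(B) = 361/625
P(A∩B) = 361/625
Equal ✓ → Independent

Yes, independent


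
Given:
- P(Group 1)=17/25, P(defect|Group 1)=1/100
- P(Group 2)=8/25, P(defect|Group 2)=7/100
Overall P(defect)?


P(B) = Σ P(B|Aᵢ)×P(Aᵢ)
  1/100×17/25 = 17/2500
  7/100×8/25 = 14/625
Sum = 73/2500

P(defect) = 73/2500 ≈ 2.92%


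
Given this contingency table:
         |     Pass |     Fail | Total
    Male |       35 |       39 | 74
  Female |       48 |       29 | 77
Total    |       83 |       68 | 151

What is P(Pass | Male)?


P(Pass | Male) = 35/(35+39) = 35/74

P(Pass|Male) = 35/74 ≈ 47.30%


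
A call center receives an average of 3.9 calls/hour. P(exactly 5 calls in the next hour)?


Poisson(λ=3.9): P(X=5) = e^(-λ)×λ^k/k!
= e^(-3.9) × 3.9^5 / 5!
≈ 0.02024191145 × 902.24199 / 120 ≈ 0.152193

P(X=5) ≈ 0.152193 ≈ 15.22%


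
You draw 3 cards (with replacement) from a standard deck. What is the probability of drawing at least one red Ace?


P(not a red Ace) = 50/52 = 25/26
P(none in 3 draws) = (25/26)^3 = 15625/17576
P(≥1 red Ace) = 1 - 15625/17576 = 1951/17576

P = 1951/17576 ≈ 11.10%


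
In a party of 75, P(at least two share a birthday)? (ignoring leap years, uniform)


P(all different) = Π(365-i)/365 for i=0..74
= 0.000280
P(match) = 1 - 0.000280 = 0.999720

P ≈ 0.9997 ≈ 99.97%


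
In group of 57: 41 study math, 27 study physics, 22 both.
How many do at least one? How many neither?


|A∪B| = 41+27-22 = 46
Neither = 57-46 = 11

At least one: 46; Neither: 11


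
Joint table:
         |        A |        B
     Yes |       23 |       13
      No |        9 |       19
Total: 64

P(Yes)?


P(Yes) = (23+13)/64 = 36/64 = 9/16

P(Yes) = 9/16 ≈ 56.25%


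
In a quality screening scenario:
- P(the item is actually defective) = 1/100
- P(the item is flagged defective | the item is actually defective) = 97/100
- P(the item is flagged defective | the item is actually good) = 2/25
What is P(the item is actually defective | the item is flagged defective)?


Using Bayes' theorem:
P(A|B) = P(B|A)·P(A) / P(B)

P(the item is flagged defective) = 97/100 × 1/100 + 2/25 × 99/100
= 97/10000 + 99/1250 = 889/10000

P(the item is actually defective|the item is flagged defective) = (97/10000) / (889/10000) = 97/889

P(the item is actually defective|the item is flagged defective) = 97/889 ≈ 10.91%


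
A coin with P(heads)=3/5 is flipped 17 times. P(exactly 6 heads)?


Binomial: P(X=6) = C(17,6)×p^6×(1-p)^11
= 12376 × 729/15625 × 2048/48828125 = 18477268992/762939453125

P(X=6) = 18477268992/762939453125 ≈ 2.42%


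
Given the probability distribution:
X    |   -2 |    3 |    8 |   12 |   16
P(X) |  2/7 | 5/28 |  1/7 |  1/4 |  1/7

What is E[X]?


E[X] = Σ x·P(X=x)
= (-2)×(2/7) + (3)×(5/28) + (8)×(1/7) + (12)×(1/4) + (16)×(1/7)
= 179/28

E[X] = 179/28


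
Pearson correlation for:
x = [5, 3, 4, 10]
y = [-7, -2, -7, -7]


n=4, Σx=22, Σy=-23, Σxy=-139, Σx²=150, Σy²=151
r = (4×(-139) - 22×(-23))/√((4×150 - 22²)(4×151 - (-23)²))
= -50/√(116×75) = -50/√8700 ≈ -50/93.2738 ≈ -0.5361

r ≈ -0.5361


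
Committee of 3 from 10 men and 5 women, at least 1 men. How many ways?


Count by #men:
  1M,2W: C(10,1)×C(5,2)=100
  2M,1W: C(10,2)×C(5,1)=225
  3M,0W: C(10,3)×C(5,0)=120
Total = 445

445


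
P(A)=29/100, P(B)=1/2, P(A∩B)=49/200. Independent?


P(A)×P(B) = 29/200
P(A∩B) = 49/200
Not equal → NOT independent

No, not independent


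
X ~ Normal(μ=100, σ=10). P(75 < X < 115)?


z₁=(75-100)/10=-2.5, z₂=(115-100)/10=1.5
P = Φ(1.5) - Φ(-2.5) = 0.933193 - 0.006210 = 0.926983 ≈ 0.9270

P(75 < X < 115) ≈ 0.9270


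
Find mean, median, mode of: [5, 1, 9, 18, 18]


Sorted: [1, 5, 9, 18, 18]
Mean = 51/5
Median = 9
Freq: {5: 1, 1: 1, 9: 1, 18: 2}
Mode: [18]

Mean=51/5, Median=9, Mode=18


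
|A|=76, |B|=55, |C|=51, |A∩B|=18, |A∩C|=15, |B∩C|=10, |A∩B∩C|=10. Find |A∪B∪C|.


|A∪B∪C| = 76+55+51-18-15-10+10 = 149

|A∪B∪C| = 149


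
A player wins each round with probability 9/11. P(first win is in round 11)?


Geometric: P(X=11) = (1-p)^(k-1)×p = (2/11)^10×9/11 = 9216/285311670611

P(X=11) = 9216/285311670611 ≈ 0.00%


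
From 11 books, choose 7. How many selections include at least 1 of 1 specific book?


Complement: C(11,7) - C(10,7) = 330 - 120 = 210

210


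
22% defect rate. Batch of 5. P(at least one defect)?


P(all good) = (39/50)^5 = 90224199/312500000
P(≥1 defect) = 222275801/312500000

P = 222275801/312500000 ≈ 71.13%


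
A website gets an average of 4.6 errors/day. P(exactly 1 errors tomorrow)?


Poisson(λ=4.6): P(X=1) = e^(-λ)×λ^k/k!
= e^(-4.6) × 4.6^1 / 1!
≈ 0.01005183574 × 4.6 / 1 ≈ 0.046238

P(X=1) ≈ 0.046238 ≈ 4.62%


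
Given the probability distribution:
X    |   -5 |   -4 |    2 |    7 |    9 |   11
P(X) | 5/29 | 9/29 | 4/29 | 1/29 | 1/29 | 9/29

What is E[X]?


E[X] = Σ x·P(X=x)
= (-5)×(5/29) + (-4)×(9/29) + (2)×(4/29) + (7)×(1/29) + (9)×(1/29) + (11)×(9/29)
= 62/29

E[X] = 62/29


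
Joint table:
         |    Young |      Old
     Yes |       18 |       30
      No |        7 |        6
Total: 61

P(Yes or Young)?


P(Yes∨Young) = P(Yes) + P(Young) - P(Yes∧Young)
= (48 + 25 - 18)/61 = 55/61

P = 55/61 ≈ 90.16%


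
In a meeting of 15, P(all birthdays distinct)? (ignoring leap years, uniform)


P(all different) = Π(365-i)/365 for i=0..14
= (365/365)×(364/365)×...×(351/365)
= 0.747099

P ≈ 0.7471 ≈ 74.71%


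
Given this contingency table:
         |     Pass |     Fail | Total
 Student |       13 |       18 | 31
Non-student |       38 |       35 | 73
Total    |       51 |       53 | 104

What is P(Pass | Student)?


P(Pass | Student) = 13/(13+18) = 13/31

P(Pass|Student) = 13/31 ≈ 41.94%


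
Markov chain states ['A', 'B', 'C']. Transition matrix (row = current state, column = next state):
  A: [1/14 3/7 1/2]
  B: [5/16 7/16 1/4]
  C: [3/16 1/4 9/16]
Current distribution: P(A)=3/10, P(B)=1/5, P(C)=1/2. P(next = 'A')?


P(next=A) = Σᵢ P(now=i)×P(i→A)
= 3/10×1/14 + 1/5×5/16 + 1/2×3/16
= 3/140 + 1/16 + 3/32 = 199/1120

P = 199/1120 ≈ 0.1777


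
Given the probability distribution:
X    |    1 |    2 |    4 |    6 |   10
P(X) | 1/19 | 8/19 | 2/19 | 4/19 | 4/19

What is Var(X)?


E[X] = 89/19
E[X²] = 609/19
Var(X) = E[X²] - (E[X])² = 609/19 - 7921/361 = 3650/361

Var(X) = 3650/361 ≈ 10.1108


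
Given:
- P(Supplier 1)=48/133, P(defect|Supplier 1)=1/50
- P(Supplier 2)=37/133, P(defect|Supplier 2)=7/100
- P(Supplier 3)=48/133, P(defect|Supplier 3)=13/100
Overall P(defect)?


P(B) = Σ P(B|Aᵢ)×P(Aᵢ)
  1/50×48/133 = 24/3325
  7/100×37/133 = 37/1900
  13/100×48/133 = 156/3325
Sum = 979/13300

P(defect) = 979/13300 ≈ 7.36%


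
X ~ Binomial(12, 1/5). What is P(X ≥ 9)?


P(X ≥ 9) = Σ P(X=i) for i=9..12
P(X=9) = 2816/48828125
P(X=10) = 1056/244140625
P(X=11) = 48/244140625
P(X=12) = 1/244140625
Sum = 3037/48828125

P(X ≥ 9) = 3037/48828125 ≈ 0.01%


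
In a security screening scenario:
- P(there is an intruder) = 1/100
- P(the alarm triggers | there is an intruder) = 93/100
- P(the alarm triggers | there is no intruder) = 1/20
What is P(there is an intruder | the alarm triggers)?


Using Bayes' theorem:
P(A|B) = P(B|A)·P(A) / P(B)

P(the alarm triggers) = 93/100 × 1/100 + 1/20 × 99/100
= 93/10000 + 99/2000 = 147/2500

P(there is an intruder|the alarm triggers) = (93/10000) / (147/2500) = 31/196

P(there is an intruder|the alarm triggers) = 31/196 ≈ 15.82%


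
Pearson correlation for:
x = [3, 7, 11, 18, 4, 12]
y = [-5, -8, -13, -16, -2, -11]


n=6, Σx=55, Σy=-55, Σxy=-642, Σx²=663, Σy²=639
r = (6×(-642) - 55×(-55))/√((6×663 - 55²)(6×639 - (-55)²))
= -827/√(953×809) = -827/√770977 ≈ -827/878.0530 ≈ -0.9419

r ≈ -0.9419


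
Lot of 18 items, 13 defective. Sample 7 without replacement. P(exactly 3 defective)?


Hypergeometric: C(13,3)×C(5,4)/C(18,7)
= 286×5/31824 = 55/1224

P(X=3) = 55/1224 ≈ 4.49%


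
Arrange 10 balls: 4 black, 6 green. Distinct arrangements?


10!/(4!×6!) = 210

210


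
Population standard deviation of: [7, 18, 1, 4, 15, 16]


Mean = 61/6
  (7-61/6)²=361/36
  (18-61/6)²=2209/36
  (1-61/6)²=3025/36
  (4-61/6)²=1369/36
  (15-61/6)²=841/36
  (16-61/6)²=1225/36
Σ(x-μ)² = 1505/6
σ² = (1505/6)/6 = 1505/36

σ = √(1505/36) ≈ 6.4657


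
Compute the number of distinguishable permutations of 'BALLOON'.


Letters: 7, freq: {'B': 1, 'A': 1, 'L': 2, 'O': 2, 'N': 1}
7!/(1!×1!×2!×2!×1!) = 5040/4 = 1260

1260


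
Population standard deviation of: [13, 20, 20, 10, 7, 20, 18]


Mean = 108/7
  (13-108/7)²=289/49
  (20-108/7)²=1024/49
  (20-108/7)²=1024/49
  (10-108/7)²=1444/49
  (7-108/7)²=3481/49
  (20-108/7)²=1024/49
  (18-108/7)²=324/49
Σ(x-μ)² = 1230/7
σ² = (1230/7)/7 = 1230/49

σ = √(1230/49) ≈ 5.0102


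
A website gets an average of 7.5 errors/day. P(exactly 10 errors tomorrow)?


Poisson(λ=7.5): P(X=10) = e^(-λ)×λ^k/k!
= e^(-7.5) × 7.5^10 / 10!
≈ 0.0005530843701 × 563135147.095 / 3628800 ≈ 0.085830

P(X=10) ≈ 0.085830 ≈ 8.58%


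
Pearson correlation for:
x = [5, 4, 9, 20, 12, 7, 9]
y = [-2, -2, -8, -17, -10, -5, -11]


n=7, Σx=66, Σy=-55, Σxy=-684, Σx²=796, Σy²=607
r = (7×(-684) - 66×(-55))/√((7×796 - 66²)(7×607 - (-55)²))
= -1158/√(1216×1224) = -1158/√1488384 ≈ -1158/1219.9934 ≈ -0.9492

r ≈ -0.9492


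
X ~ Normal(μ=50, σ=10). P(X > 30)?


z = (30-50)/10 = -2.0
P(X > 30) = 1 - P(Z ≤ -2.0) = 1 - 0.0228 = 0.9772

P(X > 30) ≈ 0.9772


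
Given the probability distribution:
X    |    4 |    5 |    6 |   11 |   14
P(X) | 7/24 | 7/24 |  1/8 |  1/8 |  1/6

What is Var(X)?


E[X] = 85/12
E[X²] = 257/4
Var(X) = E[X²] - (E[X])² = 257/4 - 7225/144 = 2027/144

Var(X) = 2027/144 ≈ 14.0764


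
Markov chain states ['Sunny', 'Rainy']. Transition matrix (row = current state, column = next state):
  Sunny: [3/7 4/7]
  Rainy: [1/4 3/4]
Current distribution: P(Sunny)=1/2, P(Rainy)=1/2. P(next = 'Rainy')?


P(next=Rainy) = Σᵢ P(now=i)×P(i→Rainy)
= 1/2×4/7 + 1/2×3/4
= 2/7 + 3/8 = 37/56

P = 37/56 ≈ 0.6607


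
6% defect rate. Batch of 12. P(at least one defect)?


P(all good) = (47/50)^12 = 116191483108948578241/244140625000000000000
P(≥1 defect) = 127949141891051421759/244140625000000000000

P = 127949141891051421759/244140625000000000000 ≈ 52.41%


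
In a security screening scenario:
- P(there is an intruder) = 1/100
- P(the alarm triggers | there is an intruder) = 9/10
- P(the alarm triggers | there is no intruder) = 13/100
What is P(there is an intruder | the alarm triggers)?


Using Bayes' theorem:
P(A|B) = P(B|A)·P(A) / P(B)

P(the alarm triggers) = 9/10 × 1/100 + 13/100 × 99/100
= 9/1000 + 1287/10000 = 1377/10000

P(there is an intruder|the alarm triggers) = (9/1000) / (1377/10000) = 10/153

P(there is an intruder|the alarm triggers) = 10/153 ≈ 6.54%


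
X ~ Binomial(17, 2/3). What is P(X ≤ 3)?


P(X ≤ 3) = Σ P(X=i) for i=0..3
P(X=0) = 1/129140163
P(X=1) = 34/129140163
P(X=2) = 544/129140163
P(X=3) = 5440/129140163
Sum = 6019/129140163

P(X ≤ 3) = 6019/129140163 ≈ 0.00%


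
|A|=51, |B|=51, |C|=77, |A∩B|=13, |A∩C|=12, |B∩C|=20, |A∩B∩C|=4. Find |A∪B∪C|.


|A∪B∪C| = 51+51+77-13-12-20+4 = 138

|A∪B∪C| = 138


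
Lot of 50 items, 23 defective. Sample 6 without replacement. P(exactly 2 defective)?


Hypergeometric: C(23,2)×C(27,4)/C(50,6)
= 253×17550/15890700 = 1287/4606

P(X=2) = 1287/4606 ≈ 27.94%


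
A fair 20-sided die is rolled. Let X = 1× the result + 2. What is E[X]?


E[die] = (1+20)/2 = 21/2
E[X] = 1×21/2 + 2 = 25/2

E[X] = 25/2


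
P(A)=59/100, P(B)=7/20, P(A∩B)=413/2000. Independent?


P(A)×P(B) = 413/2000
P(A∩B) = 413/2000
Equal ✓ → Independent

Yes, independent


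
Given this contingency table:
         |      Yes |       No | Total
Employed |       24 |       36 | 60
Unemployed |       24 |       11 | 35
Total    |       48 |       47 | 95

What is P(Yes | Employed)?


P(Yes | Employed) = 24/(24+36) = 24/60 = 2/5

P(Yes|Employed) = 2/5 ≈ 40.00%


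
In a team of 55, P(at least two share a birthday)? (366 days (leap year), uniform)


P(all different) = Π(366-i)/366 for i=0..54
= 0.013909
P(match) = 1 - 0.013909 = 0.986091

P ≈ 0.9861 ≈ 98.61%


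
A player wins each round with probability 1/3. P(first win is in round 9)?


Geometric: P(X=9) = (1-p)^(k-1)×p = (2/3)^8×1/3 = 256/19683

P(X=9) = 256/19683 ≈ 1.30%


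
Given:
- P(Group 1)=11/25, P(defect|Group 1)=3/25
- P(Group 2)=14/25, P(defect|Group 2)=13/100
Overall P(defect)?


P(B) = Σ P(B|Aᵢ)×P(Aᵢ)
  3/25×11/25 = 33/625
  13/100×14/25 = 91/1250
Sum = 157/1250

P(defect) = 157/1250 ≈ 12.56%


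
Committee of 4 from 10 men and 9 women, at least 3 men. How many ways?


Count by #men:
  3M,1W: C(10,3)×C(9,1)=1080
  4M,0W: C(10,4)×C(9,0)=210
Total = 1290

1290


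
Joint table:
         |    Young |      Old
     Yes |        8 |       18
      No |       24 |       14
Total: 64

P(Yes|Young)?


P(Yes|Young) = 8/(8+24) = 8/32 = 1/4

P = 1/4 ≈ 25.00%


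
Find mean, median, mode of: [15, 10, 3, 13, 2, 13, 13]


Sorted: [2, 3, 10, 13, 13, 13, 15]
Mean = 69/7
Median = 13
Freq: {15: 1, 10: 1, 3: 1, 13: 3, 2: 1}
Mode: [13]

Mean=69/7, Median=13, Mode=13


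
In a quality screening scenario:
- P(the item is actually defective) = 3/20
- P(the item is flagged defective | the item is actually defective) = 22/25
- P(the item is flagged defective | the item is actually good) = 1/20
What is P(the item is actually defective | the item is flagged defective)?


Using Bayes' theorem:
P(A|B) = P(B|A)·P(A) / P(B)

P(the item is flagged defective) = 22/25 × 3/20 + 1/20 × 17/20
= 33/250 + 17/400 = 349/2000

P(the item is actually defective|the item is flagged defective) = (33/250) / (349/2000) = 264/349

P(the item is actually defective|the item is flagged defective) = 264/349 ≈ 75.64%


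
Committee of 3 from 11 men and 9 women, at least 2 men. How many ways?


Count by #men:
  2M,1W: C(11,2)×C(9,1)=495
  3M,0W: C(11,3)×C(9,0)=165
Total = 660

660


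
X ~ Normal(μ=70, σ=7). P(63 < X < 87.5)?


z₁=(63-70)/7=-1.0, z₂=(87.5-70)/7=2.5
P = Φ(2.5) - Φ(-1.0) = 0.993790 - 0.158655 = 0.835135 ≈ 0.8351

P(63 < X < 87.5) ≈ 0.8351


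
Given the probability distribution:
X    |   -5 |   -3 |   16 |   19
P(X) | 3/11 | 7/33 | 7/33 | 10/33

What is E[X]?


E[X] = Σ x·P(X=x)
= (-5)×(3/11) + (-3)×(7/33) + (16)×(7/33) + (19)×(10/33)
= 236/33

E[X] = 236/33


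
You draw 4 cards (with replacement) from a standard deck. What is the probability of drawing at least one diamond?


P(not a diamond) = 39/52 = 3/4
P(none in 4 draws) = (3/4)^4 = 81/256
P(≥1 diamond) = 1 - 81/256 = 175/256

P = 175/256 ≈ 68.36%


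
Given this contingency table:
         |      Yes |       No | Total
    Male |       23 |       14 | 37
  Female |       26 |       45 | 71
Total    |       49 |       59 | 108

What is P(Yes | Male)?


P(Yes | Male) = 23/(23+14) = 23/37

P(Yes|Male) = 23/37 ≈ 62.16%


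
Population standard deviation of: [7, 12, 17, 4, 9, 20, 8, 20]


Mean = 97/8
  (7-97/8)²=1681/64
  (12-97/8)²=1/64
  (17-97/8)²=1521/64
  (4-97/8)²=4225/64
  (9-97/8)²=625/64
  (20-97/8)²=3969/64
  (8-97/8)²=1089/64
  (20-97/8)²=3969/64
Σ(x-μ)² = 2135/8
σ² = (2135/8)/8 = 2135/64

σ = √(2135/64) ≈ 5.7758


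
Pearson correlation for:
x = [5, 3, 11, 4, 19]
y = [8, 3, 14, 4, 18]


n=5, Σx=42, Σy=47, Σxy=561, Σx²=532, Σy²=609
r = (5×561 - 42×47)/√((5×532 - 42²)(5×609 - 47²))
= 831/√(896×836) = 831/√749056 ≈ 831/865.4802 ≈ 0.9602

r ≈ 0.9602


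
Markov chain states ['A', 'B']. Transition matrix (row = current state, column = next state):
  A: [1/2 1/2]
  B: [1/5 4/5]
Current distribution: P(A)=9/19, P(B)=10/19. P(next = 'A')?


P(next=A) = Σᵢ P(now=i)×P(i→A)
= 9/19×1/2 + 10/19×1/5
= 9/38 + 2/19 = 13/38

P = 13/38 ≈ 0.3421


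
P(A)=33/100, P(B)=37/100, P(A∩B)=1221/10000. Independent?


P(A)×P(B) = 1221/10000
P(A∩B) = 1221/10000
Equal ✓ → Independent

Yes, independent


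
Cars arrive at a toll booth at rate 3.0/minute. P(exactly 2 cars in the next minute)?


Poisson(λ=3.0): P(X=2) = e^(-λ)×λ^k/k!
= e^(-3.0) × 3.0^2 / 2!
≈ 0.04978706837 × 9 / 2 ≈ 0.224042

P(X=2) ≈ 0.224042 ≈ 22.40%


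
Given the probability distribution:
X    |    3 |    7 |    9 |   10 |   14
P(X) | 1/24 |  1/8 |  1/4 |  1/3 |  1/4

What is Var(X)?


E[X] = 121/12
E[X²] = 1309/12
Var(X) = E[X²] - (E[X])² = 1309/12 - 14641/144 = 1067/144

Var(X) = 1067/144 ≈ 7.4097


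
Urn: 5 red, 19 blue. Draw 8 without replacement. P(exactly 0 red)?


Hypergeometric: C(5,0)×C(19,8)/C(24,8)
= 1×75582/735471 = 26/253

P(X=0) = 26/253 ≈ 10.28%


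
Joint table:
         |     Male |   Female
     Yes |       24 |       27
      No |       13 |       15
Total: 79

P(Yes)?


P(Yes) = (24+27)/79 = 51/79

P(Yes) = 51/79 ≈ 64.56%


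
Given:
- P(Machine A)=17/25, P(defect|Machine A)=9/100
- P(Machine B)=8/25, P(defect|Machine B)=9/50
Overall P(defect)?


P(B) = Σ P(B|Aᵢ)×P(Aᵢ)
  9/100×17/25 = 153/2500
  9/50×8/25 = 36/625
Sum = 297/2500

P(defect) = 297/2500 ≈ 11.88%


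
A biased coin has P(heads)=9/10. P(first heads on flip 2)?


Geometric: P(X=2) = (1-p)^(k-1)×p = (1/10)^1×9/10 = 9/100

P(X=2) = 9/100 ≈ 9.00%


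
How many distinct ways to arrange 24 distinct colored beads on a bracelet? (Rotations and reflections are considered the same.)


Free circular arrangements: rotations and reflections both identified.
(n-1)!/2 = 23!/2 = 25852016738884976640000/2 = 12926008369442488320000

12926008369442488320000


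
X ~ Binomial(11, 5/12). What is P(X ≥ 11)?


P(X ≥ 11) = Σ P(X=i) for i=11..11
P(X=11) = 48828125/743008370688
Sum = 48828125/743008370688

P(X ≥ 11) = 48828125/743008370688 ≈ 0.01%


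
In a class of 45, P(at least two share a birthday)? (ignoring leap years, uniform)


P(all different) = Π(365-i)/365 for i=0..44
= 0.059024
P(match) = 1 - 0.059024 = 0.940976

P ≈ 0.9410 ≈ 94.10%


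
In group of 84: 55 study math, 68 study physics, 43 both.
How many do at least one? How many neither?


|A∪B| = 55+68-43 = 80
Neither = 84-80 = 4

At least one: 80; Neither: 4


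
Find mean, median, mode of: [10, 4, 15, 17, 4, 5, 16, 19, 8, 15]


Sorted: [4, 4, 5, 8, 10, 15, 15, 16, 17, 19]
Mean = 113/10
Median = 25/2
Freq: {10: 1, 4: 2, 15: 2, 17: 1, 5: 1, 16: 1, 19: 1, 8: 1}
Mode: [4, 15]

Mean=113/10, Median=25/2, Mode=[4, 15]


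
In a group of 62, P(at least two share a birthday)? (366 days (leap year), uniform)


P(all different) = Π(366-i)/366 for i=0..61
= 0.004156
P(match) = 1 - 0.004156 = 0.995844

P ≈ 0.9958 ≈ 99.58%


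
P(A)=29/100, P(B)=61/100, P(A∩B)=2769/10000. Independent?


P(A)×P(B) = 1769/10000
P(A∩B) = 2769/10000
Not equal → NOT independent

No, not independent


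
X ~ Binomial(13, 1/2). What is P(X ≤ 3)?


P(X ≤ 3) = Σ P(X=i) for i=0..3
P(X=0) = 1/8192
P(X=1) = 13/8192
P(X=2) = 39/4096
P(X=3) = 143/4096
Sum = 189/4096

P(X ≤ 3) = 189/4096 ≈ 4.61%


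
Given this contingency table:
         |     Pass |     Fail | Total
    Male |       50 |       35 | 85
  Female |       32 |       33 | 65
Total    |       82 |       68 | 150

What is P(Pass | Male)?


P(Pass | Male) = 50/(50+35) = 50/85 = 10/17

P(Pass|Male) = 10/17 ≈ 58.82%


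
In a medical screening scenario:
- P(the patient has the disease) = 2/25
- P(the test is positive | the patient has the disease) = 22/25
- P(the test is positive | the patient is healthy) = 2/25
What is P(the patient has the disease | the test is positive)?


Using Bayes' theorem:
P(A|B) = P(B|A)·P(A) / P(B)

P(the test is positive) = 22/25 × 2/25 + 2/25 × 23/25
= 44/625 + 46/625 = 18/125

P(the patient has the disease|the test is positive) = (44/625) / (18/125) = 22/45

P(the patient has the disease|the test is positive) = 22/45 ≈ 48.89%


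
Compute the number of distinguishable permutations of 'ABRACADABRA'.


Letters: 11, freq: {'A': 5, 'B': 2, 'R': 2, 'C': 1, 'D': 1}
11!/(5!×2!×2!×1!×1!) = 39916800/480 = 83160

83160


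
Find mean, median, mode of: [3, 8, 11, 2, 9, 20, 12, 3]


Sorted: [2, 3, 3, 8, 9, 11, 12, 20]
Mean = 68/8 = 17/2
Median = 17/2
Freq: {3: 2, 8: 1, 11: 1, 2: 1, 9: 1, 20: 1, 12: 1}
Mode: [3]

Mean=17/2, Median=17/2, Mode=3


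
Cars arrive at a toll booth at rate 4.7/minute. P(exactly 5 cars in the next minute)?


Poisson(λ=4.7): P(X=5) = e^(-λ)×λ^k/k!
= e^(-4.7) × 4.7^5 / 5!
≈ 0.009095277102 × 2293.45007 / 120 ≈ 0.173830

P(X=5) ≈ 0.173830 ≈ 17.38%


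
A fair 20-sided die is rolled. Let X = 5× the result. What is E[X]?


E[die] = (1+20)/2 = 21/2
E[X] = 5 × 21/2 = 105/2

E[X] = 105/2


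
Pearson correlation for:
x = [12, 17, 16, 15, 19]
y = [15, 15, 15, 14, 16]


n=5, Σx=79, Σy=75, Σxy=1189, Σx²=1275, Σy²=1127
r = (5×1189 - 79×75)/√((5×1275 - 79²)(5×1127 - 75²))
= 20/√(134×10) = 20/√1340 ≈ 20/36.6060 ≈ 0.5464

r ≈ 0.5464


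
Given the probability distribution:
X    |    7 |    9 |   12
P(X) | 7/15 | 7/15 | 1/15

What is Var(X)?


E[X] = 124/15
E[X²] = 1054/15
Var(X) = E[X²] - (E[X])² = 1054/15 - 15376/225 = 434/225

Var(X) = 434/225 ≈ 1.9289


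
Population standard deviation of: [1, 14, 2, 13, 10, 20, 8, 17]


Mean = 85/8
  (1-85/8)²=5929/64
  (14-85/8)²=729/64
  (2-85/8)²=4761/64
  (13-85/8)²=361/64
  (10-85/8)²=25/64
  (20-85/8)²=5625/64
  (8-85/8)²=441/64
  (17-85/8)²=2601/64
Σ(x-μ)² = 2559/8
σ² = (2559/8)/8 = 2559/64

σ = √(2559/64) ≈ 6.3233


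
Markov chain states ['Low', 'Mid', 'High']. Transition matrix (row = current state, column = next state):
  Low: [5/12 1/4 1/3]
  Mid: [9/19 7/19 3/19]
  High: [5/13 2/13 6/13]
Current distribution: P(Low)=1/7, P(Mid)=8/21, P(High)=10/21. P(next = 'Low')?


P(next=Low) = Σᵢ P(now=i)×P(i→Low)
= 1/7×5/12 + 8/21×9/19 + 10/21×5/13
= 5/84 + 24/133 + 50/273 = 8779/20748

P = 8779/20748 ≈ 0.4231


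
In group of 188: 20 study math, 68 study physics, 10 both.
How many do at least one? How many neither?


|A∪B| = 20+68-10 = 78
Neither = 188-78 = 110

At least one: 78; Neither: 110


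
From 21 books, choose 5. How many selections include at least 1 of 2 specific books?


Complement: C(21,5) - C(19,5) = 20349 - 11628 = 8721

8721


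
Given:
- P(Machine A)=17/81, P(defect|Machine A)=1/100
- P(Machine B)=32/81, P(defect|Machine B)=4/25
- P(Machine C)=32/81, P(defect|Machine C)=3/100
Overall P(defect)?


P(B) = Σ P(B|Aᵢ)×P(Aᵢ)
  1/100×17/81 = 17/8100
  4/25×32/81 = 128/2025
  3/100×32/81 = 8/675
Sum = 25/324

P(defect) = 25/324 ≈ 7.72%


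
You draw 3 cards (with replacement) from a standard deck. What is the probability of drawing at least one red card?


P(not a red card) = 26/52 = 1/2
P(none in 3 draws) = (1/2)^3 = 1/8
P(≥1 red card) = 1 - 1/8 = 7/8

P = 7/8 ≈ 87.50%


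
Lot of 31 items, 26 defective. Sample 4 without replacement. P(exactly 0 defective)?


Hypergeometric: C(26,0)×C(5,4)/C(31,4)
= 1×5/31465 = 1/6293

P(X=0) = 1/6293 ≈ 0.02%


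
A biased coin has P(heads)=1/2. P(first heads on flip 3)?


Geometric: P(X=3) = (1-p)^(k-1)×p = (1/2)^2×1/2 = 1/8

P(X=3) = 1/8 ≈ 12.50%


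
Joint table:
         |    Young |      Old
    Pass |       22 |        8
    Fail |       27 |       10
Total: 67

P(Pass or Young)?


P(Pass∨Young) = P(Pass) + P(Young) - P(Pass∧Young)
= (30 + 49 - 22)/67 = 57/67

P = 57/67 ≈ 85.07%


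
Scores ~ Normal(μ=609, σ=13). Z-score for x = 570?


z = (x - μ)/σ = (570 - 609)/13 = -3.0

z = -3.0


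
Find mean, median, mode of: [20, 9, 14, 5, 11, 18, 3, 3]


Sorted: [3, 3, 5, 9, 11, 14, 18, 20]
Mean = 83/8
Median = 10
Freq: {20: 1, 9: 1, 14: 1, 5: 1, 11: 1, 18: 1, 3: 2}
Mode: [3]

Mean=83/8, Median=10, Mode=3


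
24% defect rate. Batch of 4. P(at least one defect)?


P(all good) = (19/25)^4 = 130321/390625
P(≥1 defect) = 260304/390625

P = 260304/390625 ≈ 66.64%


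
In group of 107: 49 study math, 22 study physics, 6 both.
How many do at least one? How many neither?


|A∪B| = 49+22-6 = 65
Neither = 107-65 = 42

At least one: 65; Neither: 42


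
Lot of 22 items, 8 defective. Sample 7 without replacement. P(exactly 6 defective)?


Hypergeometric: C(8,6)×C(14,1)/C(22,7)
= 28×14/170544 = 49/21318

P(X=6) = 49/21318 ≈ 0.23%


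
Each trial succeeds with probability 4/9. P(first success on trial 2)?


Geometric: P(X=2) = (1-p)^(k-1)×p = (5/9)^1×4/9 = 20/81

P(X=2) = 20/81 ≈ 24.69%


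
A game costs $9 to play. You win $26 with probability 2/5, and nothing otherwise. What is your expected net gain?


E[gain] = (26-9)×2/5 + (-9)×3/5
= 34/5 - 27/5 = 7/5

Expected net gain = $7/5 ≈ $1.40


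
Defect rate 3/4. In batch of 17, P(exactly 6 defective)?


Binomial: P(X=6) = C(17,6)×p^6×(1-p)^11
= 12376 × 729/4096 × 1/4194304 = 1127763/2147483648

P(X=6) = 1127763/2147483648 ≈ 0.05%


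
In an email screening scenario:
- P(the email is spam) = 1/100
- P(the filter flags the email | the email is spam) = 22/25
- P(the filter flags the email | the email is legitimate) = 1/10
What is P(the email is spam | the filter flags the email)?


Using Bayes' theorem:
P(A|B) = P(B|A)·P(A) / P(B)

P(the filter flags the email) = 22/25 × 1/100 + 1/10 × 99/100
= 11/1250 + 99/1000 = 539/5000

P(the email is spam|the filter flags the email) = (11/1250) / (539/5000) = 4/49

P(the email is spam|the filter flags the email) = 4/49 ≈ 8.16%


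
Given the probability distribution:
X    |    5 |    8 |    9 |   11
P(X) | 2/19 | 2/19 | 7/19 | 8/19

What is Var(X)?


E[X] = 177/19
E[X²] = 1713/19
Var(X) = E[X²] - (E[X])² = 1713/19 - 31329/361 = 1218/361

Var(X) = 1218/361 ≈ 3.3740


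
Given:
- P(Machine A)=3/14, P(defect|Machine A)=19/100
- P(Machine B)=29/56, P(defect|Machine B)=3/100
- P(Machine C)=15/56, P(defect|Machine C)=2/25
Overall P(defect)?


P(B) = Σ P(B|Aᵢ)×P(Aᵢ)
  19/100×3/14 = 57/1400
  3/100×29/56 = 87/5600
  2/25×15/56 = 3/140
Sum = 87/1120

P(defect) = 87/1120 ≈ 7.77%


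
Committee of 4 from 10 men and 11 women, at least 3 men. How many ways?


Count by #men:
  3M,1W: C(10,3)×C(11,1)=1320
  4M,0W: C(10,4)×C(11,0)=210
Total = 1530

1530


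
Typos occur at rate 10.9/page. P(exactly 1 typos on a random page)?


Poisson(λ=10.9): P(X=1) = e^(-λ)×λ^k/k!
= e^(-10.9) × 10.9^1 / 1!
≈ 1.8458234e-05 × 10.9 / 1 ≈ 0.000201

P(X=1) ≈ 0.000201 ≈ 0.02%


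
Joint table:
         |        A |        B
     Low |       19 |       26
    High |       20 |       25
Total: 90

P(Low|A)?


P(Low|A) = 19/(19+20) = 19/39

P = 19/39 ≈ 48.72%


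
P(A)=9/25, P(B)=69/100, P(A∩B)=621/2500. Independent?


P(A)×P(B) = 621/2500
P(A∩B) = 621/2500
Equal ✓ → Independent

Yes, independent


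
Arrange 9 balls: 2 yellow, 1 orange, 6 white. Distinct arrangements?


9!/(2!×1!×6!) = 252

252


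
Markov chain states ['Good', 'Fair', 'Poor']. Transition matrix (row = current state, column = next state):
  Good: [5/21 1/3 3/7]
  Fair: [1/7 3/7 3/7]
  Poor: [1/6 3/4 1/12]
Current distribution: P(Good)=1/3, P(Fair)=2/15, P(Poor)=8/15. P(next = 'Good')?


P(next=Good) = Σᵢ P(now=i)×P(i→Good)
= 1/3×5/21 + 2/15×1/7 + 8/15×1/6
= 5/63 + 2/105 + 4/45 = 59/315

P = 59/315 ≈ 0.1873


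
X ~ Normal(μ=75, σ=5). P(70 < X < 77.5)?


z₁=(70-75)/5=-1.0, z₂=(77.5-75)/5=0.5
P = Φ(0.5) - Φ(-1.0) = 0.691462 - 0.158655 = 0.532807 ≈ 0.5328

P(70 < X < 77.5) ≈ 0.5328


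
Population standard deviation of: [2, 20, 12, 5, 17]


Mean = 56/5
  (2-56/5)²=2116/25
  (20-56/5)²=1936/25
  (12-56/5)²=16/25
  (5-56/5)²=961/25
  (17-56/5)²=841/25
Σ(x-μ)² = 1174/5
σ² = (1174/5)/5 = 1174/25

σ = √(1174/25) ≈ 6.8527


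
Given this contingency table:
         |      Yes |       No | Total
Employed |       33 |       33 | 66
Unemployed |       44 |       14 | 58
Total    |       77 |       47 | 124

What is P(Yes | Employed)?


P(Yes | Employed) = 33/(33+33) = 33/66 = 1/2

P(Yes|Employed) = 1/2 ≈ 50.00%


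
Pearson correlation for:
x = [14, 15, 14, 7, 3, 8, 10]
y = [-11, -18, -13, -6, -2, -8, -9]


n=7, Σx=71, Σy=-67, Σxy=-808, Σx²=839, Σy²=799
r = (7×(-808) - 71×(-67))/√((7×839 - 71²)(7×799 - (-67)²))
= -899/√(832×1104) = -899/√918528 ≈ -899/958.3987 ≈ -0.9380

r ≈ -0.9380


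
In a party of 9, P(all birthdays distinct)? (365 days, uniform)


P(all different) = Π(365-i)/365 for i=0..8
= (365/365)×(364/365)×...×(357/365)
= 0.905376

P ≈ 0.9054 ≈ 90.54%


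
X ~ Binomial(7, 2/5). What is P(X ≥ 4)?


P(X ≥ 4) = Σ P(X=i) for i=4..7
P(X=4) = 3024/15625
P(X=5) = 6048/78125
P(X=6) = 1344/78125
P(X=7) = 128/78125
Sum = 4528/15625

P(X ≥ 4) = 4528/15625 ≈ 28.98%


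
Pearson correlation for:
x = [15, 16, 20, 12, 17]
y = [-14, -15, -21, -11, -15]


n=5, Σx=80, Σy=-76, Σxy=-1257, Σx²=1314, Σy²=1208
r = (5×(-1257) - 80×(-76))/√((5×1314 - 80²)(5×1208 - (-76)²))
= -205/√(170×264) = -205/√44880 ≈ -205/211.8490 ≈ -0.9677

r ≈ -0.9677


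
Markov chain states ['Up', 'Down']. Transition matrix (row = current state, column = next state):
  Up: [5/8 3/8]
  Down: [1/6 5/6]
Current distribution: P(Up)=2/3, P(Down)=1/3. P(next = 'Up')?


P(next=Up) = Σᵢ P(now=i)×P(i→Up)
= 2/3×5/8 + 1/3×1/6
= 5/12 + 1/18 = 17/36

P = 17/36 ≈ 0.4722


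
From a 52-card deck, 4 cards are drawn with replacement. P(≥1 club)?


P(not a club) = 39/52 = 3/4
P(none in 4 draws) = (3/4)^4 = 81/256
P(≥1 club) = 1 - 81/256 = 175/256

P = 175/256 ≈ 68.36%


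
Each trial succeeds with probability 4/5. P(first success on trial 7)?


Geometric: P(X=7) = (1-p)^(k-1)×p = (1/5)^6×4/5 = 4/78125

P(X=7) = 4/78125 ≈ 0.01%


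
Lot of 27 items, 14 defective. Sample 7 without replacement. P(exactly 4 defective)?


Hypergeometric: C(14,4)×C(13,3)/C(27,7)
= 1001×286/888030 = 1001/3105

P(X=4) = 1001/3105 ≈ 32.24%


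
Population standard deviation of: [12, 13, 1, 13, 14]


Mean = 53/5
  (12-53/5)²=49/25
  (13-53/5)²=144/25
  (1-53/5)²=2304/25
  (13-53/5)²=144/25
  (14-53/5)²=289/25
Σ(x-μ)² = 586/5
σ² = (586/5)/5 = 586/25

σ = √(586/25) ≈ 4.8415


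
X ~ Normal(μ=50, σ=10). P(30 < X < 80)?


z₁=(30-50)/10=-2.0, z₂=(80-50)/10=3.0
P = Φ(3.0) - Φ(-2.0) = 0.998650 - 0.022750 = 0.975900 ≈ 0.9759

P(30 < X < 80) ≈ 0.9759


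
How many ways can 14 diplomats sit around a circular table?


Circular arrangements of 14 distinct objects: fix one position to break rotational symmetry.
(n-1)! = 13! = 6227020800

6227020800


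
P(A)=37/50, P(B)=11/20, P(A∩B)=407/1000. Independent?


P(A)×P(B) = 407/1000
P(A∩B) = 407/1000
Equal ✓ → Independent

Yes, independent


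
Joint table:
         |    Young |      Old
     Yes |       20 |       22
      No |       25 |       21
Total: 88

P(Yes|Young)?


P(Yes|Young) = 20/(20+25) = 20/45 = 4/9

P = 4/9 ≈ 44.44%


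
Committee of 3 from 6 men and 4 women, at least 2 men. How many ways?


Count by #men:
  2M,1W: C(6,2)×C(4,1)=60
  3M,0W: C(6,3)×C(4,0)=20
Total = 80

80


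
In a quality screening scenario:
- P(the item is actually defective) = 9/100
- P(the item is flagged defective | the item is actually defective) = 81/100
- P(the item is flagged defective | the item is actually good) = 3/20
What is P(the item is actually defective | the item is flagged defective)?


Using Bayes' theorem:
P(A|B) = P(B|A)·P(A) / P(B)

P(the item is flagged defective) = 81/100 × 9/100 + 3/20 × 91/100
= 729/10000 + 273/2000 = 1047/5000

P(the item is actually defective|the item is flagged defective) = (729/10000) / (1047/5000) = 243/698

P(the item is actually defective|the item is flagged defective) = 243/698 ≈ 34.81%


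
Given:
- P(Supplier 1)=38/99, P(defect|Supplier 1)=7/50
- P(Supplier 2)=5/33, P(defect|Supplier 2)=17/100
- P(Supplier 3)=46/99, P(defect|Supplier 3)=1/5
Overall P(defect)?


P(B) = Σ P(B|Aᵢ)×P(Aᵢ)
  7/50×38/99 = 133/2475
  17/100×5/33 = 17/660
  1/5×46/99 = 46/495
Sum = 569/3300

P(defect) = 569/3300 ≈ 17.24%


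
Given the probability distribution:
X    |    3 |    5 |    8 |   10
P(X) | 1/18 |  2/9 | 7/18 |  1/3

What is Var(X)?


E[X] = 139/18
E[X²] = 1157/18
Var(X) = E[X²] - (E[X])² = 1157/18 - 19321/324 = 1505/324

Var(X) = 1505/324 ≈ 4.6451


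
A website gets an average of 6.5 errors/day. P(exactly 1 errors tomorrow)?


Poisson(λ=6.5): P(X=1) = e^(-λ)×λ^k/k!
= e^(-6.5) × 6.5^1 / 1!
≈ 0.001503439193 × 6.5 / 1 ≈ 0.009772

P(X=1) ≈ 0.009772 ≈ 0.98%


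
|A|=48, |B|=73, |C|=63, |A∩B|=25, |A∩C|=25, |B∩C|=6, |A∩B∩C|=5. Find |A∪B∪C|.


|A∪B∪C| = 48+73+63-25-25-6+5 = 133

|A∪B∪C| = 133


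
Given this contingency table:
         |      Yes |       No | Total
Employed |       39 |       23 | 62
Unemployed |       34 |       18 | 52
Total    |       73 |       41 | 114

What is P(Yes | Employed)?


P(Yes | Employed) = 39/(39+23) = 39/62

P(Yes|Employed) = 39/62 ≈ 62.90%


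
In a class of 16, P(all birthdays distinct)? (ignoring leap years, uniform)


P(all different) = Π(365-i)/365 for i=0..15
= (365/365)×(364/365)×...×(350/365)
= 0.716396

P ≈ 0.7164 ≈ 71.64%


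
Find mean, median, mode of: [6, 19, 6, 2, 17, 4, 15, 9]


Sorted: [2, 4, 6, 6, 9, 15, 17, 19]
Mean = 78/8 = 39/4
Median = 15/2
Freq: {6: 2, 19: 1, 2: 1, 17: 1, 4: 1, 15: 1, 9: 1}
Mode: [6]

Mean=39/4, Median=15/2, Mode=6


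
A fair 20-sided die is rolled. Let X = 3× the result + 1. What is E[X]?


E[die] = (1+20)/2 = 21/2
E[X] = 3×21/2 + 1 = 65/2

E[X] = 65/2


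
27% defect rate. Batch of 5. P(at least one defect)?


P(all good) = (73/100)^5 = 2073071593/10000000000
P(≥1 defect) = 7926928407/10000000000

P = 7926928407/10000000000 ≈ 79.27%


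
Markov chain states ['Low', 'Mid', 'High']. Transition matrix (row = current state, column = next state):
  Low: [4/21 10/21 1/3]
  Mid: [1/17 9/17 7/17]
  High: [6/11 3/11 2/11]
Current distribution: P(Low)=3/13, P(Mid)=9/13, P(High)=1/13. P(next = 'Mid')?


P(next=Mid) = Σᵢ P(now=i)×P(i→Mid)
= 3/13×10/21 + 9/13×9/17 + 1/13×3/11
= 10/91 + 81/221 + 3/143 = 8464/17017

P = 8464/17017 ≈ 0.4974
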